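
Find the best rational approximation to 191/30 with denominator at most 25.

Expand x = 191/30 as a continued fraction with the Euclidean algorithm:
  191 = 6*30 + 11, so a_0 = 6.
  30 = 2*11 + 8, so a_1 = 2.
  11 = 1*8 + 3, so a_2 = 1.
  8 = 2*3 + 2, so a_3 = 2.
  3 = 1*2 + 1, so a_4 = 1.
  2 = 2*1 + 0, so a_5 = 2.
so x = [6; 2, 1, 2, 1, 2].
Convergents (p_i = a_i*p_{i-1} + p_{i-2}, q_i = a_i*q_{i-1} + q_{i-2} with p_{-2}=0, p_{-1}=1, q_{-2}=1, q_{-1}=0), until the denominator exceeds 25:
  i=0: a_0=6, p_0 = 6*1 + 0 = 6, q_0 = 6*0 + 1 = 1.
  i=1: a_1=2, p_1 = 2*6 + 1 = 13, q_1 = 2*1 + 0 = 2.
  i=2: a_2=1, p_2 = 1*13 + 6 = 19, q_2 = 1*2 + 1 = 3.
  i=3: a_3=2, p_3 = 2*19 + 13 = 51, q_3 = 2*3 + 2 = 8.
  i=4: a_4=1, p_4 = 1*51 + 19 = 70, q_4 = 1*8 + 3 = 11.
  i=5: a_5=2, p_5 = 2*70 + 51 = 191, q_5 = 2*11 + 8 = 30.
q_5 = 30 > 25, so the last convergent with denominator <= 25 is p_4/q_4 = 70/11.
The closest fraction with denominator <= 25 is either p_4/q_4 or the intermediate fraction (k*p_4 + p_3)/(k*q_4 + q_3) with the largest k >= 1 whose denominator stays <= 25; these approach x as k grows, and every other convergent or intermediate fraction in range is farther away.
Largest k: floor((25 - q_3)/q_4) = floor((25 - 8)/11) = 1.
That gives (1*70 + 51)/(1*11 + 8) = 121/19.
Compare the errors: |x - 70/11| = |191*11 - 70*30|/(30*11) = 1/330, and |x - 121/19| = |191*19 - 121*30|/(30*19) = 1/570.
Cross-multiplying, 1*330 = 330 < 570 = 1*570, so 1/570 is smaller: the intermediate fraction 121/19 is closer to x than 70/11.

121/19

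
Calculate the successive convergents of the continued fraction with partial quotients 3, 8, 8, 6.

Using the convergent recurrence p_i = a_i*p_{i-1} + p_{i-2}, q_i = a_i*q_{i-1} + q_{i-2} with p_{-2}=0, p_{-1}=1, q_{-2}=1, q_{-1}=0:
  i=0: a_0=3, p_0 = 3*1 + 0 = 3, q_0 = 3*0 + 1 = 1.
  i=1: a_1=8, p_1 = 8*3 + 1 = 25, q_1 = 8*1 + 0 = 8.
  i=2: a_2=8, p_2 = 8*25 + 3 = 203, q_2 = 8*8 + 1 = 65.
  i=3: a_3=6, p_3 = 6*203 + 25 = 1243, q_3 = 6*65 + 8 = 398.

3/1, 25/8, 203/65, 1243/398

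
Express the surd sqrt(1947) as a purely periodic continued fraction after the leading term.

[44; (8, 88)]

Write x_i = (sqrt(1947) + m_i)/d_i with (m_0, d_0) = (0, 1). a_0 = floor(sqrt(1947)) = 44, since 44^2 = 1936 <= 1947 < 2025 = 45^2.
Iterate m_{i+1} = d_i*a_i - m_i, d_{i+1} = (1947 - m_{i+1}^2)/d_i, a_{i+1} = floor((a_0 + m_{i+1})/d_{i+1}):
  m_1 = 1*44 - 0 = 44, d_1 = (1947 - 44^2)/1 = 11/1 = 11, a_1 = floor((44 + 44)/11) = 8.
  m_2 = 11*8 - 44 = 44, d_2 = (1947 - 44^2)/11 = 11/11 = 1, a_2 = floor((44 + 44)/1) = 88.
  m_3 = 1*88 - 44 = 44, d_3 = (1947 - 44^2)/1 = 11/1 = 11: (m_3, d_3) = (m_1, d_1) = (44, 11), so from here the quotients repeat a_1, a_2; the period length is 2.
Hence the expansion of sqrt(1947) is a_0 = 44 followed by the repeating block 8, 88 (period 2).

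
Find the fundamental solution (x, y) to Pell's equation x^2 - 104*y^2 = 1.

(x, y) = (51, 5)

First expand sqrt(104) as a continued fraction. With x_i = (sqrt(104) + m_i)/d_i and (m_0, d_0) = (0, 1): a_0 = floor(sqrt(104)) = 10, since 10^2 = 100 <= 104 < 121 = 11^2.
Iterate m_{i+1} = d_i*a_i - m_i, d_{i+1} = (104 - m_{i+1}^2)/d_i, a_{i+1} = floor((a_0 + m_{i+1})/d_{i+1}):
  m_1 = 1*10 - 0 = 10, d_1 = (104 - 10^2)/1 = 4/1 = 4, a_1 = floor((10 + 10)/4) = 5.
  m_2 = 4*5 - 10 = 10, d_2 = (104 - 10^2)/4 = 4/4 = 1, a_2 = floor((10 + 10)/1) = 20.
  m_3 = 1*20 - 10 = 10, d_3 = (104 - 10^2)/1 = 4/1 = 4: (m_3, d_3) = (m_1, d_1) = (10, 4), so from here the quotients repeat a_1, a_2; the period length is 2.
So sqrt(104) = [10; (5, 20)] with period length k = 2.
k is even, so the fundamental solution of x^2 - 104y^2 = 1 is (p_{k-1}, q_{k-1}) = (p_1, q_1); compute convergents through index 1.
Convergents (p_i = a_i*p_{i-1} + p_{i-2}, q_i = a_i*q_{i-1} + q_{i-2} with p_{-2}=0, p_{-1}=1, q_{-2}=1, q_{-1}=0):
  i=0: a_0=10, p_0 = 10*1 + 0 = 10, q_0 = 10*0 + 1 = 1.
  i=1: a_1=5, p_1 = 5*10 + 1 = 51, q_1 = 5*1 + 0 = 5.
Check: 51^2 - 104*5^2 = 2601 - 2600 = 1, so (x, y) = (51, 5) solves the equation, and by the theorem it is the least positive solution.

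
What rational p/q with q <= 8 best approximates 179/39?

23/5

Expand x = 179/39 as a continued fraction with the Euclidean algorithm:
  179 = 4*39 + 23, so a_0 = 4.
  39 = 1*23 + 16, so a_1 = 1.
  23 = 1*16 + 7, so a_2 = 1.
  16 = 2*7 + 2, so a_3 = 2.
  7 = 3*2 + 1, so a_4 = 3.
  2 = 2*1 + 0, so a_5 = 2.
so x = [4; 1, 1, 2, 3, 2].
Convergents (p_i = a_i*p_{i-1} + p_{i-2}, q_i = a_i*q_{i-1} + q_{i-2} with p_{-2}=0, p_{-1}=1, q_{-2}=1, q_{-1}=0), until the denominator exceeds 8:
  i=0: a_0=4, p_0 = 4*1 + 0 = 4, q_0 = 4*0 + 1 = 1.
  i=1: a_1=1, p_1 = 1*4 + 1 = 5, q_1 = 1*1 + 0 = 1.
  i=2: a_2=1, p_2 = 1*5 + 4 = 9, q_2 = 1*1 + 1 = 2.
  i=3: a_3=2, p_3 = 2*9 + 5 = 23, q_3 = 2*2 + 1 = 5.
  i=4: a_4=3, p_4 = 3*23 + 9 = 78, q_4 = 3*5 + 2 = 17.
q_4 = 17 > 8, so the last convergent with denominator <= 8 is p_3/q_3 = 23/5.
The closest fraction with denominator <= 8 is either p_3/q_3 or the intermediate fraction (k*p_3 + p_2)/(k*q_3 + q_2) with the largest k >= 1 whose denominator stays <= 8; these approach x as k grows, and every other convergent or intermediate fraction in range is farther away.
Largest k: floor((8 - q_2)/q_3) = floor((8 - 2)/5) = 1.
That gives (1*23 + 9)/(1*5 + 2) = 32/7.
Compare the errors: |x - 23/5| = |179*5 - 23*39|/(39*5) = 2/195, and |x - 32/7| = |179*7 - 32*39|/(39*7) = 5/273.
Cross-multiplying, 2*273 = 546 < 975 = 5*195, so 2/195 is smaller: the convergent 23/5 is closer to x than 32/7.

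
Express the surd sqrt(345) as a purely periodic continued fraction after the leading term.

Write x_i = (sqrt(345) + m_i)/d_i with (m_0, d_0) = (0, 1). a_0 = floor(sqrt(345)) = 18, since 18^2 = 324 <= 345 < 361 = 19^2.
Iterate m_{i+1} = d_i*a_i - m_i, d_{i+1} = (345 - m_{i+1}^2)/d_i, a_{i+1} = floor((a_0 + m_{i+1})/d_{i+1}):
  m_1 = 1*18 - 0 = 18, d_1 = (345 - 18^2)/1 = 21/1 = 21, a_1 = floor((18 + 18)/21) = 1.
  m_2 = 21*1 - 18 = 3, d_2 = (345 - 3^2)/21 = 336/21 = 16, a_2 = floor((18 + 3)/16) = 1.
  m_3 = 16*1 - 3 = 13, d_3 = (345 - 13^2)/16 = 176/16 = 11, a_3 = floor((18 + 13)/11) = 2.
  m_4 = 11*2 - 13 = 9, d_4 = (345 - 9^2)/11 = 264/11 = 24, a_4 = floor((18 + 9)/24) = 1.
  m_5 = 24*1 - 9 = 15, d_5 = (345 - 15^2)/24 = 120/24 = 5, a_5 = floor((18 + 15)/5) = 6.
  m_6 = 5*6 - 15 = 15, d_6 = (345 - 15^2)/5 = 120/5 = 24, a_6 = floor((18 + 15)/24) = 1.
  m_7 = 24*1 - 15 = 9, d_7 = (345 - 9^2)/24 = 264/24 = 11, a_7 = floor((18 + 9)/11) = 2.
  m_8 = 11*2 - 9 = 13, d_8 = (345 - 13^2)/11 = 176/11 = 16, a_8 = floor((18 + 13)/16) = 1.
  m_9 = 16*1 - 13 = 3, d_9 = (345 - 3^2)/16 = 336/16 = 21, a_9 = floor((18 + 3)/21) = 1.
  m_10 = 21*1 - 3 = 18, d_10 = (345 - 18^2)/21 = 21/21 = 1, a_10 = floor((18 + 18)/1) = 36.
  m_11 = 1*36 - 18 = 18, d_11 = (345 - 18^2)/1 = 21/1 = 21: (m_11, d_11) = (m_1, d_1) = (18, 21), so from here the quotients repeat a_1, ..., a_10; the period length is 10.
Hence the expansion of sqrt(345) is a_0 = 18 followed by the repeating block 1, 1, 2, 1, 6, 1, 2, 1, 1, 36 (period 10).

[18; (1, 1, 2, 1, 6, 1, 2, 1, 1, 36)]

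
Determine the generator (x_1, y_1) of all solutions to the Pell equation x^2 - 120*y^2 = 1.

(x, y) = (11, 1)

First expand sqrt(120) as a continued fraction. With x_i = (sqrt(120) + m_i)/d_i and (m_0, d_0) = (0, 1): a_0 = floor(sqrt(120)) = 10, since 10^2 = 100 <= 120 < 121 = 11^2.
Iterate m_{i+1} = d_i*a_i - m_i, d_{i+1} = (120 - m_{i+1}^2)/d_i, a_{i+1} = floor((a_0 + m_{i+1})/d_{i+1}):
  m_1 = 1*10 - 0 = 10, d_1 = (120 - 10^2)/1 = 20/1 = 20, a_1 = floor((10 + 10)/20) = 1.
  m_2 = 20*1 - 10 = 10, d_2 = (120 - 10^2)/20 = 20/20 = 1, a_2 = floor((10 + 10)/1) = 20.
  m_3 = 1*20 - 10 = 10, d_3 = (120 - 10^2)/1 = 20/1 = 20: (m_3, d_3) = (m_1, d_1) = (10, 20), so from here the quotients repeat a_1, a_2; the period length is 2.
So sqrt(120) = [10; (1, 20)] with period length k = 2.
k is even, so the fundamental solution of x^2 - 120y^2 = 1 is (p_{k-1}, q_{k-1}) = (p_1, q_1); compute convergents through index 1.
Convergents (p_i = a_i*p_{i-1} + p_{i-2}, q_i = a_i*q_{i-1} + q_{i-2} with p_{-2}=0, p_{-1}=1, q_{-2}=1, q_{-1}=0):
  i=0: a_0=10, p_0 = 10*1 + 0 = 10, q_0 = 10*0 + 1 = 1.
  i=1: a_1=1, p_1 = 1*10 + 1 = 11, q_1 = 1*1 + 0 = 1.
Check: 11^2 - 120*1^2 = 121 - 120 = 1, so (x, y) = (11, 1) solves the equation, and by the theorem it is the least positive solution.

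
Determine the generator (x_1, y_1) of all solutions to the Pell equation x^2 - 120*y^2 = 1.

(x, y) = (11, 1)

First expand sqrt(120) as a continued fraction. With x_i = (sqrt(120) + m_i)/d_i and (m_0, d_0) = (0, 1): a_0 = floor(sqrt(120)) = 10, since 10^2 = 100 <= 120 < 121 = 11^2.
Iterate m_{i+1} = d_i*a_i - m_i, d_{i+1} = (120 - m_{i+1}^2)/d_i, a_{i+1} = floor((a_0 + m_{i+1})/d_{i+1}):
  m_1 = 1*10 - 0 = 10, d_1 = (120 - 10^2)/1 = 20/1 = 20, a_1 = floor((10 + 10)/20) = 1.
  m_2 = 20*1 - 10 = 10, d_2 = (120 - 10^2)/20 = 20/20 = 1, a_2 = floor((10 + 10)/1) = 20.
  m_3 = 1*20 - 10 = 10, d_3 = (120 - 10^2)/1 = 20/1 = 20: (m_3, d_3) = (m_1, d_1) = (10, 20), so from here the quotients repeat a_1, a_2; the period length is 2.
So sqrt(120) = [10; (1, 20)] with period length k = 2.
k is even, so the fundamental solution of x^2 - 120y^2 = 1 is (p_{k-1}, q_{k-1}) = (p_1, q_1); compute convergents through index 1.
Convergents (p_i = a_i*p_{i-1} + p_{i-2}, q_i = a_i*q_{i-1} + q_{i-2} with p_{-2}=0, p_{-1}=1, q_{-2}=1, q_{-1}=0):
  i=0: a_0=10, p_0 = 10*1 + 0 = 10, q_0 = 10*0 + 1 = 1.
  i=1: a_1=1, p_1 = 1*10 + 1 = 11, q_1 = 1*1 + 0 = 1.
Check: 11^2 - 120*1^2 = 121 - 120 = 1, so (x, y) = (11, 1) solves the equation, and by the theorem it is the least positive solution.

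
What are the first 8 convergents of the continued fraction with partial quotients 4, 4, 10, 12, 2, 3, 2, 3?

4/1, 17/4, 174/41, 2105/496, 4384/1033, 15257/3595, 34898/8223, 119951/28264

Using the convergent recurrence p_i = a_i*p_{i-1} + p_{i-2}, q_i = a_i*q_{i-1} + q_{i-2} with p_{-2}=0, p_{-1}=1, q_{-2}=1, q_{-1}=0:
  i=0: a_0=4, p_0 = 4*1 + 0 = 4, q_0 = 4*0 + 1 = 1.
  i=1: a_1=4, p_1 = 4*4 + 1 = 17, q_1 = 4*1 + 0 = 4.
  i=2: a_2=10, p_2 = 10*17 + 4 = 174, q_2 = 10*4 + 1 = 41.
  i=3: a_3=12, p_3 = 12*174 + 17 = 2105, q_3 = 12*41 + 4 = 496.
  i=4: a_4=2, p_4 = 2*2105 + 174 = 4384, q_4 = 2*496 + 41 = 1033.
  i=5: a_5=3, p_5 = 3*4384 + 2105 = 15257, q_5 = 3*1033 + 496 = 3595.
  i=6: a_6=2, p_6 = 2*15257 + 4384 = 34898, q_6 = 2*3595 + 1033 = 8223.
  i=7: a_7=3, p_7 = 3*34898 + 15257 = 119951, q_7 = 3*8223 + 3595 = 28264.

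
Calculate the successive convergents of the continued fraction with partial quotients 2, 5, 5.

Using the convergent recurrence p_i = a_i*p_{i-1} + p_{i-2}, q_i = a_i*q_{i-1} + q_{i-2} with p_{-2}=0, p_{-1}=1, q_{-2}=1, q_{-1}=0:
  i=0: a_0=2, p_0 = 2*1 + 0 = 2, q_0 = 2*0 + 1 = 1.
  i=1: a_1=5, p_1 = 5*2 + 1 = 11, q_1 = 5*1 + 0 = 5.
  i=2: a_2=5, p_2 = 5*11 + 2 = 57, q_2 = 5*5 + 1 = 26.

2/1, 11/5, 57/26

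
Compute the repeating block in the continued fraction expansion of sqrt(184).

Write x_i = (sqrt(184) + m_i)/d_i with (m_0, d_0) = (0, 1). a_0 = floor(sqrt(184)) = 13, since 13^2 = 169 <= 184 < 196 = 14^2.
Iterate m_{i+1} = d_i*a_i - m_i, d_{i+1} = (184 - m_{i+1}^2)/d_i, a_{i+1} = floor((a_0 + m_{i+1})/d_{i+1}):
  m_1 = 1*13 - 0 = 13, d_1 = (184 - 13^2)/1 = 15/1 = 15, a_1 = floor((13 + 13)/15) = 1.
  m_2 = 15*1 - 13 = 2, d_2 = (184 - 2^2)/15 = 180/15 = 12, a_2 = floor((13 + 2)/12) = 1.
  m_3 = 12*1 - 2 = 10, d_3 = (184 - 10^2)/12 = 84/12 = 7, a_3 = floor((13 + 10)/7) = 3.
  m_4 = 7*3 - 10 = 11, d_4 = (184 - 11^2)/7 = 63/7 = 9, a_4 = floor((13 + 11)/9) = 2.
  m_5 = 9*2 - 11 = 7, d_5 = (184 - 7^2)/9 = 135/9 = 15, a_5 = floor((13 + 7)/15) = 1.
  m_6 = 15*1 - 7 = 8, d_6 = (184 - 8^2)/15 = 120/15 = 8, a_6 = floor((13 + 8)/8) = 2.
  m_7 = 8*2 - 8 = 8, d_7 = (184 - 8^2)/8 = 120/8 = 15, a_7 = floor((13 + 8)/15) = 1.
  m_8 = 15*1 - 8 = 7, d_8 = (184 - 7^2)/15 = 135/15 = 9, a_8 = floor((13 + 7)/9) = 2.
  m_9 = 9*2 - 7 = 11, d_9 = (184 - 11^2)/9 = 63/9 = 7, a_9 = floor((13 + 11)/7) = 3.
  m_10 = 7*3 - 11 = 10, d_10 = (184 - 10^2)/7 = 84/7 = 12, a_10 = floor((13 + 10)/12) = 1.
  m_11 = 12*1 - 10 = 2, d_11 = (184 - 2^2)/12 = 180/12 = 15, a_11 = floor((13 + 2)/15) = 1.
  m_12 = 15*1 - 2 = 13, d_12 = (184 - 13^2)/15 = 15/15 = 1, a_12 = floor((13 + 13)/1) = 26.
  m_13 = 1*26 - 13 = 13, d_13 = (184 - 13^2)/1 = 15/1 = 15: (m_13, d_13) = (m_1, d_1) = (13, 15), so from here the quotients repeat a_1, ..., a_12; the period length is 12.
Hence the expansion of sqrt(184) is a_0 = 13 followed by the repeating block 1, 1, 3, 2, 1, 2, 1, 2, 3, 1, 1, 26 (period 12).

[13; (1, 1, 3, 2, 1, 2, 1, 2, 3, 1, 1, 26)]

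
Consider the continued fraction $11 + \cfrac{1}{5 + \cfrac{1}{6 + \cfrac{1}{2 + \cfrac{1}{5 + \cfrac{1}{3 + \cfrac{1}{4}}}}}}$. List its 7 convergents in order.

Using the convergent recurrence p_i = a_i*p_{i-1} + p_{i-2}, q_i = a_i*q_{i-1} + q_{i-2} with p_{-2}=0, p_{-1}=1, q_{-2}=1, q_{-1}=0:
  i=0: a_0=11, p_0 = 11*1 + 0 = 11, q_0 = 11*0 + 1 = 1.
  i=1: a_1=5, p_1 = 5*11 + 1 = 56, q_1 = 5*1 + 0 = 5.
  i=2: a_2=6, p_2 = 6*56 + 11 = 347, q_2 = 6*5 + 1 = 31.
  i=3: a_3=2, p_3 = 2*347 + 56 = 750, q_3 = 2*31 + 5 = 67.
  i=4: a_4=5, p_4 = 5*750 + 347 = 4097, q_4 = 5*67 + 31 = 366.
  i=5: a_5=3, p_5 = 3*4097 + 750 = 13041, q_5 = 3*366 + 67 = 1165.
  i=6: a_6=4, p_6 = 4*13041 + 4097 = 56261, q_6 = 4*1165 + 366 = 5026.

11/1, 56/5, 347/31, 750/67, 4097/366, 13041/1165, 56261/5026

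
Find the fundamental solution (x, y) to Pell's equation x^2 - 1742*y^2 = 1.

First expand sqrt(1742) as a continued fraction. With x_i = (sqrt(1742) + m_i)/d_i and (m_0, d_0) = (0, 1): a_0 = floor(sqrt(1742)) = 41, since 41^2 = 1681 <= 1742 < 1764 = 42^2.
Iterate m_{i+1} = d_i*a_i - m_i, d_{i+1} = (1742 - m_{i+1}^2)/d_i, a_{i+1} = floor((a_0 + m_{i+1})/d_{i+1}):
  m_1 = 1*41 - 0 = 41, d_1 = (1742 - 41^2)/1 = 61/1 = 61, a_1 = floor((41 + 41)/61) = 1.
  m_2 = 61*1 - 41 = 20, d_2 = (1742 - 20^2)/61 = 1342/61 = 22, a_2 = floor((41 + 20)/22) = 2.
  m_3 = 22*2 - 20 = 24, d_3 = (1742 - 24^2)/22 = 1166/22 = 53, a_3 = floor((41 + 24)/53) = 1.
  m_4 = 53*1 - 24 = 29, d_4 = (1742 - 29^2)/53 = 901/53 = 17, a_4 = floor((41 + 29)/17) = 4.
  m_5 = 17*4 - 29 = 39, d_5 = (1742 - 39^2)/17 = 221/17 = 13, a_5 = floor((41 + 39)/13) = 6.
  m_6 = 13*6 - 39 = 39, d_6 = (1742 - 39^2)/13 = 221/13 = 17, a_6 = floor((41 + 39)/17) = 4.
  m_7 = 17*4 - 39 = 29, d_7 = (1742 - 29^2)/17 = 901/17 = 53, a_7 = floor((41 + 29)/53) = 1.
  m_8 = 53*1 - 29 = 24, d_8 = (1742 - 24^2)/53 = 1166/53 = 22, a_8 = floor((41 + 24)/22) = 2.
  m_9 = 22*2 - 24 = 20, d_9 = (1742 - 20^2)/22 = 1342/22 = 61, a_9 = floor((41 + 20)/61) = 1.
  m_10 = 61*1 - 20 = 41, d_10 = (1742 - 41^2)/61 = 61/61 = 1, a_10 = floor((41 + 41)/1) = 82.
  m_11 = 1*82 - 41 = 41, d_11 = (1742 - 41^2)/1 = 61/1 = 61: (m_11, d_11) = (m_1, d_1) = (41, 61), so from here the quotients repeat a_1, ..., a_10; the period length is 10.
So sqrt(1742) = [41; (1, 2, 1, 4, 6, 4, 1, 2, 1, 82)] with period length k = 10.
k is even, so the fundamental solution of x^2 - 1742y^2 = 1 is (p_{k-1}, q_{k-1}) = (p_9, q_9); compute convergents through index 9.
Convergents (p_i = a_i*p_{i-1} + p_{i-2}, q_i = a_i*q_{i-1} + q_{i-2} with p_{-2}=0, p_{-1}=1, q_{-2}=1, q_{-1}=0):
  i=0: a_0=41, p_0 = 41*1 + 0 = 41, q_0 = 41*0 + 1 = 1.
  i=1: a_1=1, p_1 = 1*41 + 1 = 42, q_1 = 1*1 + 0 = 1.
  i=2: a_2=2, p_2 = 2*42 + 41 = 125, q_2 = 2*1 + 1 = 3.
  i=3: a_3=1, p_3 = 1*125 + 42 = 167, q_3 = 1*3 + 1 = 4.
  i=4: a_4=4, p_4 = 4*167 + 125 = 793, q_4 = 4*4 + 3 = 19.
  i=5: a_5=6, p_5 = 6*793 + 167 = 4925, q_5 = 6*19 + 4 = 118.
  i=6: a_6=4, p_6 = 4*4925 + 793 = 20493, q_6 = 4*118 + 19 = 491.
  i=7: a_7=1, p_7 = 1*20493 + 4925 = 25418, q_7 = 1*491 + 118 = 609.
  i=8: a_8=2, p_8 = 2*25418 + 20493 = 71329, q_8 = 2*609 + 491 = 1709.
  i=9: a_9=1, p_9 = 1*71329 + 25418 = 96747, q_9 = 1*1709 + 609 = 2318.
Check: 96747^2 - 1742*2318^2 = 9359982009 - 9359982008 = 1, so (x, y) = (96747, 2318) solves the equation, and by the theorem it is the least positive solution.

(x, y) = (96747, 2318)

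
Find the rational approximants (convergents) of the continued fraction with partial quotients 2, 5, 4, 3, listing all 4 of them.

Using the convergent recurrence p_i = a_i*p_{i-1} + p_{i-2}, q_i = a_i*q_{i-1} + q_{i-2} with p_{-2}=0, p_{-1}=1, q_{-2}=1, q_{-1}=0:
  i=0: a_0=2, p_0 = 2*1 + 0 = 2, q_0 = 2*0 + 1 = 1.
  i=1: a_1=5, p_1 = 5*2 + 1 = 11, q_1 = 5*1 + 0 = 5.
  i=2: a_2=4, p_2 = 4*11 + 2 = 46, q_2 = 4*5 + 1 = 21.
  i=3: a_3=3, p_3 = 3*46 + 11 = 149, q_3 = 3*21 + 5 = 68.

2/1, 11/5, 46/21, 149/68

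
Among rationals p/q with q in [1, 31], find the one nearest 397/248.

8/5

Expand x = 397/248 as a continued fraction with the Euclidean algorithm:
  397 = 1*248 + 149, so a_0 = 1.
  248 = 1*149 + 99, so a_1 = 1.
  149 = 1*99 + 50, so a_2 = 1.
  99 = 1*50 + 49, so a_3 = 1.
  50 = 1*49 + 1, so a_4 = 1.
  49 = 49*1 + 0, so a_5 = 49.
so x = [1; 1, 1, 1, 1, 49].
Convergents (p_i = a_i*p_{i-1} + p_{i-2}, q_i = a_i*q_{i-1} + q_{i-2} with p_{-2}=0, p_{-1}=1, q_{-2}=1, q_{-1}=0), until the denominator exceeds 31:
  i=0: a_0=1, p_0 = 1*1 + 0 = 1, q_0 = 1*0 + 1 = 1.
  i=1: a_1=1, p_1 = 1*1 + 1 = 2, q_1 = 1*1 + 0 = 1.
  i=2: a_2=1, p_2 = 1*2 + 1 = 3, q_2 = 1*1 + 1 = 2.
  i=3: a_3=1, p_3 = 1*3 + 2 = 5, q_3 = 1*2 + 1 = 3.
  i=4: a_4=1, p_4 = 1*5 + 3 = 8, q_4 = 1*3 + 2 = 5.
  i=5: a_5=49, p_5 = 49*8 + 5 = 397, q_5 = 49*5 + 3 = 248.
q_5 = 248 > 31, so the last convergent with denominator <= 31 is p_4/q_4 = 8/5.
The closest fraction with denominator <= 31 is either p_4/q_4 or the intermediate fraction (k*p_4 + p_3)/(k*q_4 + q_3) with the largest k >= 1 whose denominator stays <= 31; these approach x as k grows, and every other convergent or intermediate fraction in range is farther away.
Largest k: floor((31 - q_3)/q_4) = floor((31 - 3)/5) = 5.
That gives (5*8 + 5)/(5*5 + 3) = 45/28.
Compare the errors: |x - 8/5| = |397*5 - 8*248|/(248*5) = 1/1240, and |x - 45/28| = |397*28 - 45*248|/(248*28) = 44/6944.
Cross-multiplying, 1*6944 = 6944 < 54560 = 44*1240, so 1/1240 is smaller: the convergent 8/5 is closer to x than 45/28.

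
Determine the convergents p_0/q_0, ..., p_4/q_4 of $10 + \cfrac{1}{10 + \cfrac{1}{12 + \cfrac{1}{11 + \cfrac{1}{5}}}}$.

Using the convergent recurrence p_i = a_i*p_{i-1} + p_{i-2}, q_i = a_i*q_{i-1} + q_{i-2} with p_{-2}=0, p_{-1}=1, q_{-2}=1, q_{-1}=0:
  i=0: a_0=10, p_0 = 10*1 + 0 = 10, q_0 = 10*0 + 1 = 1.
  i=1: a_1=10, p_1 = 10*10 + 1 = 101, q_1 = 10*1 + 0 = 10.
  i=2: a_2=12, p_2 = 12*101 + 10 = 1222, q_2 = 12*10 + 1 = 121.
  i=3: a_3=11, p_3 = 11*1222 + 101 = 13543, q_3 = 11*121 + 10 = 1341.
  i=4: a_4=5, p_4 = 5*13543 + 1222 = 68937, q_4 = 5*1341 + 121 = 6826.

10/1, 101/10, 1222/121, 13543/1341, 68937/6826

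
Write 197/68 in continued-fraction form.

[2; 1, 8, 1, 2, 2]

Run the Euclidean algorithm on 197 and 68; the successive quotients are the partial quotients a_0, a_1, ... (each step inverts the fractional part left over by the previous one):
  197 = 2*68 + 61, so a_0 = 2.
  68 = 1*61 + 7, so a_1 = 1.
  61 = 8*7 + 5, so a_2 = 8.
  7 = 1*5 + 2, so a_3 = 1.
  5 = 2*2 + 1, so a_4 = 2.
  2 = 2*1 + 0, so a_5 = 2.
The remainder reaches 0 after 6 divisions, so the expansion has 6 partial quotients, read off in order.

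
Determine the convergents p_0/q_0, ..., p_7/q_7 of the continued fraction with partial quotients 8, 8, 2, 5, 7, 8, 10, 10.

Using the convergent recurrence p_i = a_i*p_{i-1} + p_{i-2}, q_i = a_i*q_{i-1} + q_{i-2} with p_{-2}=0, p_{-1}=1, q_{-2}=1, q_{-1}=0:
  i=0: a_0=8, p_0 = 8*1 + 0 = 8, q_0 = 8*0 + 1 = 1.
  i=1: a_1=8, p_1 = 8*8 + 1 = 65, q_1 = 8*1 + 0 = 8.
  i=2: a_2=2, p_2 = 2*65 + 8 = 138, q_2 = 2*8 + 1 = 17.
  i=3: a_3=5, p_3 = 5*138 + 65 = 755, q_3 = 5*17 + 8 = 93.
  i=4: a_4=7, p_4 = 7*755 + 138 = 5423, q_4 = 7*93 + 17 = 668.
  i=5: a_5=8, p_5 = 8*5423 + 755 = 44139, q_5 = 8*668 + 93 = 5437.
  i=6: a_6=10, p_6 = 10*44139 + 5423 = 446813, q_6 = 10*5437 + 668 = 55038.
  i=7: a_7=10, p_7 = 10*446813 + 44139 = 4512269, q_7 = 10*55038 + 5437 = 555817.

8/1, 65/8, 138/17, 755/93, 5423/668, 44139/5437, 446813/55038, 4512269/555817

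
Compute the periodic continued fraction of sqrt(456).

Write x_i = (sqrt(456) + m_i)/d_i with (m_0, d_0) = (0, 1). a_0 = floor(sqrt(456)) = 21, since 21^2 = 441 <= 456 < 484 = 22^2.
Iterate m_{i+1} = d_i*a_i - m_i, d_{i+1} = (456 - m_{i+1}^2)/d_i, a_{i+1} = floor((a_0 + m_{i+1})/d_{i+1}):
  m_1 = 1*21 - 0 = 21, d_1 = (456 - 21^2)/1 = 15/1 = 15, a_1 = floor((21 + 21)/15) = 2.
  m_2 = 15*2 - 21 = 9, d_2 = (456 - 9^2)/15 = 375/15 = 25, a_2 = floor((21 + 9)/25) = 1.
  m_3 = 25*1 - 9 = 16, d_3 = (456 - 16^2)/25 = 200/25 = 8, a_3 = floor((21 + 16)/8) = 4.
  m_4 = 8*4 - 16 = 16, d_4 = (456 - 16^2)/8 = 200/8 = 25, a_4 = floor((21 + 16)/25) = 1.
  m_5 = 25*1 - 16 = 9, d_5 = (456 - 9^2)/25 = 375/25 = 15, a_5 = floor((21 + 9)/15) = 2.
  m_6 = 15*2 - 9 = 21, d_6 = (456 - 21^2)/15 = 15/15 = 1, a_6 = floor((21 + 21)/1) = 42.
  m_7 = 1*42 - 21 = 21, d_7 = (456 - 21^2)/1 = 15/1 = 15: (m_7, d_7) = (m_1, d_1) = (21, 15), so from here the quotients repeat a_1, ..., a_6; the period length is 6.
Hence the expansion of sqrt(456) is a_0 = 21 followed by the repeating block 2, 1, 4, 1, 2, 42 (period 6).

[21; (2, 1, 4, 1, 2, 42)]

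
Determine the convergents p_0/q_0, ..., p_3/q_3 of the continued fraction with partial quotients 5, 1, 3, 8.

5/1, 6/1, 23/4, 190/33

Using the convergent recurrence p_i = a_i*p_{i-1} + p_{i-2}, q_i = a_i*q_{i-1} + q_{i-2} with p_{-2}=0, p_{-1}=1, q_{-2}=1, q_{-1}=0:
  i=0: a_0=5, p_0 = 5*1 + 0 = 5, q_0 = 5*0 + 1 = 1.
  i=1: a_1=1, p_1 = 1*5 + 1 = 6, q_1 = 1*1 + 0 = 1.
  i=2: a_2=3, p_2 = 3*6 + 5 = 23, q_2 = 3*1 + 1 = 4.
  i=3: a_3=8, p_3 = 8*23 + 6 = 190, q_3 = 8*4 + 1 = 33.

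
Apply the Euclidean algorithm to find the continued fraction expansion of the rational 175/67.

[2; 1, 1, 1, 1, 2, 1, 3]

Run the Euclidean algorithm on 175 and 67; the successive quotients are the partial quotients a_0, a_1, ... (each step inverts the fractional part left over by the previous one):
  175 = 2*67 + 41, so a_0 = 2.
  67 = 1*41 + 26, so a_1 = 1.
  41 = 1*26 + 15, so a_2 = 1.
  26 = 1*15 + 11, so a_3 = 1.
  15 = 1*11 + 4, so a_4 = 1.
  11 = 2*4 + 3, so a_5 = 2.
  4 = 1*3 + 1, so a_6 = 1.
  3 = 3*1 + 0, so a_7 = 3.
The remainder reaches 0 after 8 divisions, so the expansion has 8 partial quotients, read off in order.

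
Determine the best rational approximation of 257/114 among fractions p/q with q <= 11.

9/4

Expand x = 257/114 as a continued fraction with the Euclidean algorithm:
  257 = 2*114 + 29, so a_0 = 2.
  114 = 3*29 + 27, so a_1 = 3.
  29 = 1*27 + 2, so a_2 = 1.
  27 = 13*2 + 1, so a_3 = 13.
  2 = 2*1 + 0, so a_4 = 2.
so x = [2; 3, 1, 13, 2].
Convergents (p_i = a_i*p_{i-1} + p_{i-2}, q_i = a_i*q_{i-1} + q_{i-2} with p_{-2}=0, p_{-1}=1, q_{-2}=1, q_{-1}=0), until the denominator exceeds 11:
  i=0: a_0=2, p_0 = 2*1 + 0 = 2, q_0 = 2*0 + 1 = 1.
  i=1: a_1=3, p_1 = 3*2 + 1 = 7, q_1 = 3*1 + 0 = 3.
  i=2: a_2=1, p_2 = 1*7 + 2 = 9, q_2 = 1*3 + 1 = 4.
  i=3: a_3=13, p_3 = 13*9 + 7 = 124, q_3 = 13*4 + 3 = 55.
q_3 = 55 > 11, so the last convergent with denominator <= 11 is p_2/q_2 = 9/4.
The closest fraction with denominator <= 11 is either p_2/q_2 or the intermediate fraction (k*p_2 + p_1)/(k*q_2 + q_1) with the largest k >= 1 whose denominator stays <= 11; these approach x as k grows, and every other convergent or intermediate fraction in range is farther away.
Largest k: floor((11 - q_1)/q_2) = floor((11 - 3)/4) = 2.
That gives (2*9 + 7)/(2*4 + 3) = 25/11.
Compare the errors: |x - 9/4| = |257*4 - 9*114|/(114*4) = 2/456, and |x - 25/11| = |257*11 - 25*114|/(114*11) = 23/1254.
Cross-multiplying, 2*1254 = 2508 < 10488 = 23*456, so 2/456 is smaller: the convergent 9/4 is closer to x than 25/11.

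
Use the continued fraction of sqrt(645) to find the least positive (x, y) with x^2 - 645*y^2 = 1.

First expand sqrt(645) as a continued fraction. With x_i = (sqrt(645) + m_i)/d_i and (m_0, d_0) = (0, 1): a_0 = floor(sqrt(645)) = 25, since 25^2 = 625 <= 645 < 676 = 26^2.
Iterate m_{i+1} = d_i*a_i - m_i, d_{i+1} = (645 - m_{i+1}^2)/d_i, a_{i+1} = floor((a_0 + m_{i+1})/d_{i+1}):
  m_1 = 1*25 - 0 = 25, d_1 = (645 - 25^2)/1 = 20/1 = 20, a_1 = floor((25 + 25)/20) = 2.
  m_2 = 20*2 - 25 = 15, d_2 = (645 - 15^2)/20 = 420/20 = 21, a_2 = floor((25 + 15)/21) = 1.
  m_3 = 21*1 - 15 = 6, d_3 = (645 - 6^2)/21 = 609/21 = 29, a_3 = floor((25 + 6)/29) = 1.
  m_4 = 29*1 - 6 = 23, d_4 = (645 - 23^2)/29 = 116/29 = 4, a_4 = floor((25 + 23)/4) = 12.
  m_5 = 4*12 - 23 = 25, d_5 = (645 - 25^2)/4 = 20/4 = 5, a_5 = floor((25 + 25)/5) = 10.
  m_6 = 5*10 - 25 = 25, d_6 = (645 - 25^2)/5 = 20/5 = 4, a_6 = floor((25 + 25)/4) = 12.
  m_7 = 4*12 - 25 = 23, d_7 = (645 - 23^2)/4 = 116/4 = 29, a_7 = floor((25 + 23)/29) = 1.
  m_8 = 29*1 - 23 = 6, d_8 = (645 - 6^2)/29 = 609/29 = 21, a_8 = floor((25 + 6)/21) = 1.
  m_9 = 21*1 - 6 = 15, d_9 = (645 - 15^2)/21 = 420/21 = 20, a_9 = floor((25 + 15)/20) = 2.
  m_10 = 20*2 - 15 = 25, d_10 = (645 - 25^2)/20 = 20/20 = 1, a_10 = floor((25 + 25)/1) = 50.
  m_11 = 1*50 - 25 = 25, d_11 = (645 - 25^2)/1 = 20/1 = 20: (m_11, d_11) = (m_1, d_1) = (25, 20), so from here the quotients repeat a_1, ..., a_10; the period length is 10.
So sqrt(645) = [25; (2, 1, 1, 12, 10, 12, 1, 1, 2, 50)] with period length k = 10.
k is even, so the fundamental solution of x^2 - 645y^2 = 1 is (p_{k-1}, q_{k-1}) = (p_9, q_9); compute convergents through index 9.
Convergents (p_i = a_i*p_{i-1} + p_{i-2}, q_i = a_i*q_{i-1} + q_{i-2} with p_{-2}=0, p_{-1}=1, q_{-2}=1, q_{-1}=0):
  i=0: a_0=25, p_0 = 25*1 + 0 = 25, q_0 = 25*0 + 1 = 1.
  i=1: a_1=2, p_1 = 2*25 + 1 = 51, q_1 = 2*1 + 0 = 2.
  i=2: a_2=1, p_2 = 1*51 + 25 = 76, q_2 = 1*2 + 1 = 3.
  i=3: a_3=1, p_3 = 1*76 + 51 = 127, q_3 = 1*3 + 2 = 5.
  i=4: a_4=12, p_4 = 12*127 + 76 = 1600, q_4 = 12*5 + 3 = 63.
  i=5: a_5=10, p_5 = 10*1600 + 127 = 16127, q_5 = 10*63 + 5 = 635.
  i=6: a_6=12, p_6 = 12*16127 + 1600 = 195124, q_6 = 12*635 + 63 = 7683.
  i=7: a_7=1, p_7 = 1*195124 + 16127 = 211251, q_7 = 1*7683 + 635 = 8318.
  i=8: a_8=1, p_8 = 1*211251 + 195124 = 406375, q_8 = 1*8318 + 7683 = 16001.
  i=9: a_9=2, p_9 = 2*406375 + 211251 = 1024001, q_9 = 2*16001 + 8318 = 40320.
Check: 1024001^2 - 645*40320^2 = 1048578048001 - 1048578048000 = 1, so (x, y) = (1024001, 40320) solves the equation, and by the theorem it is the least positive solution.

(x, y) = (1024001, 40320)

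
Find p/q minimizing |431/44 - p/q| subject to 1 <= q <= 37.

333/34

Expand x = 431/44 as a continued fraction with the Euclidean algorithm:
  431 = 9*44 + 35, so a_0 = 9.
  44 = 1*35 + 9, so a_1 = 1.
  35 = 3*9 + 8, so a_2 = 3.
  9 = 1*8 + 1, so a_3 = 1.
  8 = 8*1 + 0, so a_4 = 8.
so x = [9; 1, 3, 1, 8].
Convergents (p_i = a_i*p_{i-1} + p_{i-2}, q_i = a_i*q_{i-1} + q_{i-2} with p_{-2}=0, p_{-1}=1, q_{-2}=1, q_{-1}=0), until the denominator exceeds 37:
  i=0: a_0=9, p_0 = 9*1 + 0 = 9, q_0 = 9*0 + 1 = 1.
  i=1: a_1=1, p_1 = 1*9 + 1 = 10, q_1 = 1*1 + 0 = 1.
  i=2: a_2=3, p_2 = 3*10 + 9 = 39, q_2 = 3*1 + 1 = 4.
  i=3: a_3=1, p_3 = 1*39 + 10 = 49, q_3 = 1*4 + 1 = 5.
  i=4: a_4=8, p_4 = 8*49 + 39 = 431, q_4 = 8*5 + 4 = 44.
q_4 = 44 > 37, so the last convergent with denominator <= 37 is p_3/q_3 = 49/5.
The closest fraction with denominator <= 37 is either p_3/q_3 or the intermediate fraction (k*p_3 + p_2)/(k*q_3 + q_2) with the largest k >= 1 whose denominator stays <= 37; these approach x as k grows, and every other convergent or intermediate fraction in range is farther away.
Largest k: floor((37 - q_2)/q_3) = floor((37 - 4)/5) = 6.
That gives (6*49 + 39)/(6*5 + 4) = 333/34.
Compare the errors: |x - 49/5| = |431*5 - 49*44|/(44*5) = 1/220, and |x - 333/34| = |431*34 - 333*44|/(44*34) = 2/1496.
Cross-multiplying, 2*220 = 440 < 1496 = 1*1496, so 2/1496 is smaller: the intermediate fraction 333/34 is closer to x than 49/5.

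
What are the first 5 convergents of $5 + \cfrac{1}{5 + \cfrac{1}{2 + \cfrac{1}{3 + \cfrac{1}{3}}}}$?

Using the convergent recurrence p_i = a_i*p_{i-1} + p_{i-2}, q_i = a_i*q_{i-1} + q_{i-2} with p_{-2}=0, p_{-1}=1, q_{-2}=1, q_{-1}=0:
  i=0: a_0=5, p_0 = 5*1 + 0 = 5, q_0 = 5*0 + 1 = 1.
  i=1: a_1=5, p_1 = 5*5 + 1 = 26, q_1 = 5*1 + 0 = 5.
  i=2: a_2=2, p_2 = 2*26 + 5 = 57, q_2 = 2*5 + 1 = 11.
  i=3: a_3=3, p_3 = 3*57 + 26 = 197, q_3 = 3*11 + 5 = 38.
  i=4: a_4=3, p_4 = 3*197 + 57 = 648, q_4 = 3*38 + 11 = 125.

5/1, 26/5, 57/11, 197/38, 648/125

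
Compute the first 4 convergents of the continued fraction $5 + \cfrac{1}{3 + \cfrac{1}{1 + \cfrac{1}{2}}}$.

Using the convergent recurrence p_i = a_i*p_{i-1} + p_{i-2}, q_i = a_i*q_{i-1} + q_{i-2} with p_{-2}=0, p_{-1}=1, q_{-2}=1, q_{-1}=0:
  i=0: a_0=5, p_0 = 5*1 + 0 = 5, q_0 = 5*0 + 1 = 1.
  i=1: a_1=3, p_1 = 3*5 + 1 = 16, q_1 = 3*1 + 0 = 3.
  i=2: a_2=1, p_2 = 1*16 + 5 = 21, q_2 = 1*3 + 1 = 4.
  i=3: a_3=2, p_3 = 2*21 + 16 = 58, q_3 = 2*4 + 3 = 11.

5/1, 16/3, 21/4, 58/11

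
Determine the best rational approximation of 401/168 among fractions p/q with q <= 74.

74/31

Expand x = 401/168 as a continued fraction with the Euclidean algorithm:
  401 = 2*168 + 65, so a_0 = 2.
  168 = 2*65 + 38, so a_1 = 2.
  65 = 1*38 + 27, so a_2 = 1.
  38 = 1*27 + 11, so a_3 = 1.
  27 = 2*11 + 5, so a_4 = 2.
  11 = 2*5 + 1, so a_5 = 2.
  5 = 5*1 + 0, so a_6 = 5.
so x = [2; 2, 1, 1, 2, 2, 5].
Convergents (p_i = a_i*p_{i-1} + p_{i-2}, q_i = a_i*q_{i-1} + q_{i-2} with p_{-2}=0, p_{-1}=1, q_{-2}=1, q_{-1}=0), until the denominator exceeds 74:
  i=0: a_0=2, p_0 = 2*1 + 0 = 2, q_0 = 2*0 + 1 = 1.
  i=1: a_1=2, p_1 = 2*2 + 1 = 5, q_1 = 2*1 + 0 = 2.
  i=2: a_2=1, p_2 = 1*5 + 2 = 7, q_2 = 1*2 + 1 = 3.
  i=3: a_3=1, p_3 = 1*7 + 5 = 12, q_3 = 1*3 + 2 = 5.
  i=4: a_4=2, p_4 = 2*12 + 7 = 31, q_4 = 2*5 + 3 = 13.
  i=5: a_5=2, p_5 = 2*31 + 12 = 74, q_5 = 2*13 + 5 = 31.
  i=6: a_6=5, p_6 = 5*74 + 31 = 401, q_6 = 5*31 + 13 = 168.
q_6 = 168 > 74, so the last convergent with denominator <= 74 is p_5/q_5 = 74/31.
The closest fraction with denominator <= 74 is either p_5/q_5 or the intermediate fraction (k*p_5 + p_4)/(k*q_5 + q_4) with the largest k >= 1 whose denominator stays <= 74; these approach x as k grows, and every other convergent or intermediate fraction in range is farther away.
Largest k: floor((74 - q_4)/q_5) = floor((74 - 13)/31) = 1.
That gives (1*74 + 31)/(1*31 + 13) = 105/44.
Compare the errors: |x - 74/31| = |401*31 - 74*168|/(168*31) = 1/5208, and |x - 105/44| = |401*44 - 105*168|/(168*44) = 4/7392.
Cross-multiplying, 1*7392 = 7392 < 20832 = 4*5208, so 1/5208 is smaller: the convergent 74/31 is closer to x than 105/44.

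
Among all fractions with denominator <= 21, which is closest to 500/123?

61/15

Expand x = 500/123 as a continued fraction with the Euclidean algorithm:
  500 = 4*123 + 8, so a_0 = 4.
  123 = 15*8 + 3, so a_1 = 15.
  8 = 2*3 + 2, so a_2 = 2.
  3 = 1*2 + 1, so a_3 = 1.
  2 = 2*1 + 0, so a_4 = 2.
so x = [4; 15, 2, 1, 2].
Convergents (p_i = a_i*p_{i-1} + p_{i-2}, q_i = a_i*q_{i-1} + q_{i-2} with p_{-2}=0, p_{-1}=1, q_{-2}=1, q_{-1}=0), until the denominator exceeds 21:
  i=0: a_0=4, p_0 = 4*1 + 0 = 4, q_0 = 4*0 + 1 = 1.
  i=1: a_1=15, p_1 = 15*4 + 1 = 61, q_1 = 15*1 + 0 = 15.
  i=2: a_2=2, p_2 = 2*61 + 4 = 126, q_2 = 2*15 + 1 = 31.
q_2 = 31 > 21, so the last convergent with denominator <= 21 is p_1/q_1 = 61/15.
The closest fraction with denominator <= 21 is either p_1/q_1 or the intermediate fraction (k*p_1 + p_0)/(k*q_1 + q_0) with the largest k >= 1 whose denominator stays <= 21; these approach x as k grows, and every other convergent or intermediate fraction in range is farther away.
Largest k: floor((21 - q_0)/q_1) = floor((21 - 1)/15) = 1.
That gives (1*61 + 4)/(1*15 + 1) = 65/16.
Compare the errors: |x - 61/15| = |500*15 - 61*123|/(123*15) = 3/1845, and |x - 65/16| = |500*16 - 65*123|/(123*16) = 5/1968.
Cross-multiplying, 3*1968 = 5904 < 9225 = 5*1845, so 3/1845 is smaller: the convergent 61/15 is closer to x than 65/16.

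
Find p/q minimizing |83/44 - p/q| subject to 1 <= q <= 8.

Expand x = 83/44 as a continued fraction with the Euclidean algorithm:
  83 = 1*44 + 39, so a_0 = 1.
  44 = 1*39 + 5, so a_1 = 1.
  39 = 7*5 + 4, so a_2 = 7.
  5 = 1*4 + 1, so a_3 = 1.
  4 = 4*1 + 0, so a_4 = 4.
so x = [1; 1, 7, 1, 4].
Convergents (p_i = a_i*p_{i-1} + p_{i-2}, q_i = a_i*q_{i-1} + q_{i-2} with p_{-2}=0, p_{-1}=1, q_{-2}=1, q_{-1}=0), until the denominator exceeds 8:
  i=0: a_0=1, p_0 = 1*1 + 0 = 1, q_0 = 1*0 + 1 = 1.
  i=1: a_1=1, p_1 = 1*1 + 1 = 2, q_1 = 1*1 + 0 = 1.
  i=2: a_2=7, p_2 = 7*2 + 1 = 15, q_2 = 7*1 + 1 = 8.
  i=3: a_3=1, p_3 = 1*15 + 2 = 17, q_3 = 1*8 + 1 = 9.
q_3 = 9 > 8, so the last convergent with denominator <= 8 is p_2/q_2 = 15/8.
The closest fraction with denominator <= 8 is either p_2/q_2 or the intermediate fraction (k*p_2 + p_1)/(k*q_2 + q_1) with the largest k >= 1 whose denominator stays <= 8; these approach x as k grows, and every other convergent or intermediate fraction in range is farther away.
Largest k: floor((8 - q_1)/q_2) = floor((8 - 1)/8) = 0.
Since k = 0, no intermediate fraction beyond p_2/q_2 has denominator <= 8, so the convergent 15/8 is the closest (its error is |83*8 - 15*44|/(44*8) = 4/352).

15/8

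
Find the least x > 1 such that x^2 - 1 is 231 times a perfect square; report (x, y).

First expand sqrt(231) as a continued fraction. With x_i = (sqrt(231) + m_i)/d_i and (m_0, d_0) = (0, 1): a_0 = floor(sqrt(231)) = 15, since 15^2 = 225 <= 231 < 256 = 16^2.
Iterate m_{i+1} = d_i*a_i - m_i, d_{i+1} = (231 - m_{i+1}^2)/d_i, a_{i+1} = floor((a_0 + m_{i+1})/d_{i+1}):
  m_1 = 1*15 - 0 = 15, d_1 = (231 - 15^2)/1 = 6/1 = 6, a_1 = floor((15 + 15)/6) = 5.
  m_2 = 6*5 - 15 = 15, d_2 = (231 - 15^2)/6 = 6/6 = 1, a_2 = floor((15 + 15)/1) = 30.
  m_3 = 1*30 - 15 = 15, d_3 = (231 - 15^2)/1 = 6/1 = 6: (m_3, d_3) = (m_1, d_1) = (15, 6), so from here the quotients repeat a_1, a_2; the period length is 2.
So sqrt(231) = [15; (5, 30)] with period length k = 2.
k is even, so the fundamental solution of x^2 - 231y^2 = 1 is (p_{k-1}, q_{k-1}) = (p_1, q_1); compute convergents through index 1.
Convergents (p_i = a_i*p_{i-1} + p_{i-2}, q_i = a_i*q_{i-1} + q_{i-2} with p_{-2}=0, p_{-1}=1, q_{-2}=1, q_{-1}=0):
  i=0: a_0=15, p_0 = 15*1 + 0 = 15, q_0 = 15*0 + 1 = 1.
  i=1: a_1=5, p_1 = 5*15 + 1 = 76, q_1 = 5*1 + 0 = 5.
Check: 76^2 - 231*5^2 = 5776 - 5775 = 1, so (x, y) = (76, 5) solves the equation, and by the theorem it is the least positive solution.

(x, y) = (76, 5)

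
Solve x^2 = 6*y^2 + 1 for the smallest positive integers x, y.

First expand sqrt(6) as a continued fraction. With x_i = (sqrt(6) + m_i)/d_i and (m_0, d_0) = (0, 1): a_0 = floor(sqrt(6)) = 2, since 2^2 = 4 <= 6 < 9 = 3^2.
Iterate m_{i+1} = d_i*a_i - m_i, d_{i+1} = (6 - m_{i+1}^2)/d_i, a_{i+1} = floor((a_0 + m_{i+1})/d_{i+1}):
  m_1 = 1*2 - 0 = 2, d_1 = (6 - 2^2)/1 = 2/1 = 2, a_1 = floor((2 + 2)/2) = 2.
  m_2 = 2*2 - 2 = 2, d_2 = (6 - 2^2)/2 = 2/2 = 1, a_2 = floor((2 + 2)/1) = 4.
  m_3 = 1*4 - 2 = 2, d_3 = (6 - 2^2)/1 = 2/1 = 2: (m_3, d_3) = (m_1, d_1) = (2, 2), so from here the quotients repeat a_1, a_2; the period length is 2.
So sqrt(6) = [2; (2, 4)] with period length k = 2.
k is even, so the fundamental solution of x^2 - 6y^2 = 1 is (p_{k-1}, q_{k-1}) = (p_1, q_1); compute convergents through index 1.
Convergents (p_i = a_i*p_{i-1} + p_{i-2}, q_i = a_i*q_{i-1} + q_{i-2} with p_{-2}=0, p_{-1}=1, q_{-2}=1, q_{-1}=0):
  i=0: a_0=2, p_0 = 2*1 + 0 = 2, q_0 = 2*0 + 1 = 1.
  i=1: a_1=2, p_1 = 2*2 + 1 = 5, q_1 = 2*1 + 0 = 2.
Check: 5^2 - 6*2^2 = 25 - 24 = 1, so (x, y) = (5, 2) solves the equation, and by the theorem it is the least positive solution.

(x, y) = (5, 2)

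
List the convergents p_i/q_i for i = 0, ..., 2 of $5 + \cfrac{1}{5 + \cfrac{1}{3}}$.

Using the convergent recurrence p_i = a_i*p_{i-1} + p_{i-2}, q_i = a_i*q_{i-1} + q_{i-2} with p_{-2}=0, p_{-1}=1, q_{-2}=1, q_{-1}=0:
  i=0: a_0=5, p_0 = 5*1 + 0 = 5, q_0 = 5*0 + 1 = 1.
  i=1: a_1=5, p_1 = 5*5 + 1 = 26, q_1 = 5*1 + 0 = 5.
  i=2: a_2=3, p_2 = 3*26 + 5 = 83, q_2 = 3*5 + 1 = 16.

5/1, 26/5, 83/16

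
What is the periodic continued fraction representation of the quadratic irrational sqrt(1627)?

Write x_i = (sqrt(1627) + m_i)/d_i with (m_0, d_0) = (0, 1). a_0 = floor(sqrt(1627)) = 40, since 40^2 = 1600 <= 1627 < 1681 = 41^2.
Iterate m_{i+1} = d_i*a_i - m_i, d_{i+1} = (1627 - m_{i+1}^2)/d_i, a_{i+1} = floor((a_0 + m_{i+1})/d_{i+1}):
  m_1 = 1*40 - 0 = 40, d_1 = (1627 - 40^2)/1 = 27/1 = 27, a_1 = floor((40 + 40)/27) = 2.
  m_2 = 27*2 - 40 = 14, d_2 = (1627 - 14^2)/27 = 1431/27 = 53, a_2 = floor((40 + 14)/53) = 1.
  m_3 = 53*1 - 14 = 39, d_3 = (1627 - 39^2)/53 = 106/53 = 2, a_3 = floor((40 + 39)/2) = 39.
  m_4 = 2*39 - 39 = 39, d_4 = (1627 - 39^2)/2 = 106/2 = 53, a_4 = floor((40 + 39)/53) = 1.
  m_5 = 53*1 - 39 = 14, d_5 = (1627 - 14^2)/53 = 1431/53 = 27, a_5 = floor((40 + 14)/27) = 2.
  m_6 = 27*2 - 14 = 40, d_6 = (1627 - 40^2)/27 = 27/27 = 1, a_6 = floor((40 + 40)/1) = 80.
  m_7 = 1*80 - 40 = 40, d_7 = (1627 - 40^2)/1 = 27/1 = 27: (m_7, d_7) = (m_1, d_1) = (40, 27), so from here the quotients repeat a_1, ..., a_6; the period length is 6.
Hence the expansion of sqrt(1627) is a_0 = 40 followed by the repeating block 2, 1, 39, 1, 2, 80 (period 6).

[40; (2, 1, 39, 1, 2, 80)]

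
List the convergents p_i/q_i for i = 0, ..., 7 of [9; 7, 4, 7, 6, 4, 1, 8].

Using the convergent recurrence p_i = a_i*p_{i-1} + p_{i-2}, q_i = a_i*q_{i-1} + q_{i-2} with p_{-2}=0, p_{-1}=1, q_{-2}=1, q_{-1}=0:
  i=0: a_0=9, p_0 = 9*1 + 0 = 9, q_0 = 9*0 + 1 = 1.
  i=1: a_1=7, p_1 = 7*9 + 1 = 64, q_1 = 7*1 + 0 = 7.
  i=2: a_2=4, p_2 = 4*64 + 9 = 265, q_2 = 4*7 + 1 = 29.
  i=3: a_3=7, p_3 = 7*265 + 64 = 1919, q_3 = 7*29 + 7 = 210.
  i=4: a_4=6, p_4 = 6*1919 + 265 = 11779, q_4 = 6*210 + 29 = 1289.
  i=5: a_5=4, p_5 = 4*11779 + 1919 = 49035, q_5 = 4*1289 + 210 = 5366.
  i=6: a_6=1, p_6 = 1*49035 + 11779 = 60814, q_6 = 1*5366 + 1289 = 6655.
  i=7: a_7=8, p_7 = 8*60814 + 49035 = 535547, q_7 = 8*6655 + 5366 = 58606.

9/1, 64/7, 265/29, 1919/210, 11779/1289, 49035/5366, 60814/6655, 535547/58606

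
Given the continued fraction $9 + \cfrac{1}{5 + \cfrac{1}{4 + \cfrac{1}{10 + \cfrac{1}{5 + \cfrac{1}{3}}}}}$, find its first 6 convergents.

9/1, 46/5, 193/21, 1976/215, 10073/1096, 32195/3503

Using the convergent recurrence p_i = a_i*p_{i-1} + p_{i-2}, q_i = a_i*q_{i-1} + q_{i-2} with p_{-2}=0, p_{-1}=1, q_{-2}=1, q_{-1}=0:
  i=0: a_0=9, p_0 = 9*1 + 0 = 9, q_0 = 9*0 + 1 = 1.
  i=1: a_1=5, p_1 = 5*9 + 1 = 46, q_1 = 5*1 + 0 = 5.
  i=2: a_2=4, p_2 = 4*46 + 9 = 193, q_2 = 4*5 + 1 = 21.
  i=3: a_3=10, p_3 = 10*193 + 46 = 1976, q_3 = 10*21 + 5 = 215.
  i=4: a_4=5, p_4 = 5*1976 + 193 = 10073, q_4 = 5*215 + 21 = 1096.
  i=5: a_5=3, p_5 = 3*10073 + 1976 = 32195, q_5 = 3*1096 + 215 = 3503.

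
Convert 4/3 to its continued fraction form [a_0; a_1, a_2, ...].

Run the Euclidean algorithm on 4 and 3; the successive quotients are the partial quotients a_0, a_1, ... (each step inverts the fractional part left over by the previous one):
  4 = 1*3 + 1, so a_0 = 1.
  3 = 3*1 + 0, so a_1 = 3.
The remainder reaches 0 after 2 divisions, so the expansion has 2 partial quotients, read off in order.

[1; 3]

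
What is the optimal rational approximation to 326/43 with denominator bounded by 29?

Expand x = 326/43 as a continued fraction with the Euclidean algorithm:
  326 = 7*43 + 25, so a_0 = 7.
  43 = 1*25 + 18, so a_1 = 1.
  25 = 1*18 + 7, so a_2 = 1.
  18 = 2*7 + 4, so a_3 = 2.
  7 = 1*4 + 3, so a_4 = 1.
  4 = 1*3 + 1, so a_5 = 1.
  3 = 3*1 + 0, so a_6 = 3.
so x = [7; 1, 1, 2, 1, 1, 3].
Convergents (p_i = a_i*p_{i-1} + p_{i-2}, q_i = a_i*q_{i-1} + q_{i-2} with p_{-2}=0, p_{-1}=1, q_{-2}=1, q_{-1}=0), until the denominator exceeds 29:
  i=0: a_0=7, p_0 = 7*1 + 0 = 7, q_0 = 7*0 + 1 = 1.
  i=1: a_1=1, p_1 = 1*7 + 1 = 8, q_1 = 1*1 + 0 = 1.
  i=2: a_2=1, p_2 = 1*8 + 7 = 15, q_2 = 1*1 + 1 = 2.
  i=3: a_3=2, p_3 = 2*15 + 8 = 38, q_3 = 2*2 + 1 = 5.
  i=4: a_4=1, p_4 = 1*38 + 15 = 53, q_4 = 1*5 + 2 = 7.
  i=5: a_5=1, p_5 = 1*53 + 38 = 91, q_5 = 1*7 + 5 = 12.
  i=6: a_6=3, p_6 = 3*91 + 53 = 326, q_6 = 3*12 + 7 = 43.
q_6 = 43 > 29, so the last convergent with denominator <= 29 is p_5/q_5 = 91/12.
The closest fraction with denominator <= 29 is either p_5/q_5 or the intermediate fraction (k*p_5 + p_4)/(k*q_5 + q_4) with the largest k >= 1 whose denominator stays <= 29; these approach x as k grows, and every other convergent or intermediate fraction in range is farther away.
Largest k: floor((29 - q_4)/q_5) = floor((29 - 7)/12) = 1.
That gives (1*91 + 53)/(1*12 + 7) = 144/19.
Compare the errors: |x - 91/12| = |326*12 - 91*43|/(43*12) = 1/516, and |x - 144/19| = |326*19 - 144*43|/(43*19) = 2/817.
Cross-multiplying, 1*817 = 817 < 1032 = 2*516, so 1/516 is smaller: the convergent 91/12 is closer to x than 144/19.

91/12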